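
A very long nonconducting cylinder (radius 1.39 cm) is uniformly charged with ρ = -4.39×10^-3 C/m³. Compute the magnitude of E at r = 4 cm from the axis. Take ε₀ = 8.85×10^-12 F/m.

1.20×10^6 N/C

Choose a coaxial cylinder of radius r = 4 cm (arbitrary length L) as the Gaussian surface (r > 1.39 cm, full cross-section enclosed).
λ_enc = ρ·πR² = (-4.39×10^-3)π(0.0139)² = -2.665×10^-6 C/m.
Since E is radial and uniform over the curved surface, Φ = E·2πrL = Q_enc/ε₀ = λ_enc L/ε₀.
E = |λ_enc|/(2πε₀r) = (2.665×10^-6)/(2π·8.85×10^-12·0.04) = 1.20×10^6 N/C.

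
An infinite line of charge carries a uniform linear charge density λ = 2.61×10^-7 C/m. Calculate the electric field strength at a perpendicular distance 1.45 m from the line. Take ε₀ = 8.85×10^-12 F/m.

Take a coaxial cylindrical Gaussian surface of radius r = 1.45 m and length L.
Q_enc = λL, so λ_enc = 2.61×10^-7 C/m.
Gauss's law: E·2πrL = λ_enc L/ε₀.
E = |λ_enc|/(2πε₀r) = (2.61×10^-7)/(2π·8.85×10^-12·1.45) = 3.24×10^3 N/C.

|E| = 3.24×10^3 N/C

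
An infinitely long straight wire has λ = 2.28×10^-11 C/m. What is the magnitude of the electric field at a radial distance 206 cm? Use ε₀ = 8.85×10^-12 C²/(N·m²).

|E| = 0.199 V/m

Take a coaxial cylindrical Gaussian surface of radius r = 206 cm and length L.
Q_enc = λL, so λ_enc = 2.28×10^-11 C/m.
Applying ∮E·dA = Q_enc/ε₀ with the end caps contributing no flux:
E = |λ_enc|/(2πε₀r) = (2.28e-11)/(2π·8.85×10^-12·2.06) = 0.199 N/C.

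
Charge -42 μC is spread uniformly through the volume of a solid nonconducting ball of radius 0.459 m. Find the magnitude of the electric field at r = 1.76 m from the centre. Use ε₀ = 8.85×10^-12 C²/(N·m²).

Use a concentric Gaussian sphere at r = 1.76 m (r > R, so the entire charge is enclosed).
Q_enc = -42 μC = -4.20×10^-5 C.
By Gauss's law, ∮E·dA = E·4πr² = Q_enc/ε₀.
E = |Q_enc|/(4πε₀r²) = (4.20×10^-5)/(4π·8.85×10^-12·(1.76)²) = 1.22×10^5 N/C.

E ≈ 1.22e5 N/C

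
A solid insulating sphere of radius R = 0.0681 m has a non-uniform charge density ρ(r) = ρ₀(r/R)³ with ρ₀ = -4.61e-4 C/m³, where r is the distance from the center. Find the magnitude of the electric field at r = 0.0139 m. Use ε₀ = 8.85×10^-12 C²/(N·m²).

E ≈ 1.03e3 N/C

Take a concentric spherical Gaussian surface of radius r = 0.0139 m (r < R).
Integrate the density: Q_enc = 4π ∫₀^r ρ₀(r'/R)^3 r'² dr' = 4πρ₀ r^6/(6·R³) = -2.205×10^-11 C.
Since E is radial and uniform over the Gaussian sphere, Φ = E·4πr² = Q_enc/ε₀.
E = |Q_enc|/(4πε₀r²) = (2.205×10^-11)/(4π·8.85×10^-12·(0.0139)²) = 1.03×10^3 N/C.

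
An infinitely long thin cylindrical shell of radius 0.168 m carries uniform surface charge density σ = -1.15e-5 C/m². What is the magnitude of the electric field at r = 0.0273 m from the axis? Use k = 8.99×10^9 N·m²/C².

Coaxial Gaussian cylinder, radius r = 0.0273 m, length L (r < 0.168 m, inside the shell).
No charge is enclosed, so Gauss's law gives E·2πrL = 0 ⇒ E = 0.

E = 0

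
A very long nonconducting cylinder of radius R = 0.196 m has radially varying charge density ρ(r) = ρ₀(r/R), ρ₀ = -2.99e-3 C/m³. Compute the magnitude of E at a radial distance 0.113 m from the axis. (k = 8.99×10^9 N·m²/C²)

By cylindrical symmetry E is radial; use a coaxial Gaussian cylinder of radius 0.113 m and length L (r < R).
Integrating ρ over the cross-section to radius r: λ_enc = (2πρ₀/R) ∫₀^r r'^2 dr' = 2πρ₀ r^3/(3·R) = -4.61e-5 C/m.
Applying ∮E·dA = Q_enc/ε₀ with the end caps contributing no flux:
E = 2k|λ_enc|/r = 2(8.99×10^9)(4.61×10^-5)/(0.113) = 7.34×10^6 N/C.

E = 7.34×10^6 N/C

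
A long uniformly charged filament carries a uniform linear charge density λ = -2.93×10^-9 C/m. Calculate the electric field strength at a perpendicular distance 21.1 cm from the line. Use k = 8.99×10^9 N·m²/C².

Choose a coaxial cylinder of radius r = 21.1 cm (arbitrary length L) as the Gaussian surface.
Q_enc = λL, so λ_enc = -2.93×10^-9 C/m.
Gauss's law: E·2πrL = λ_enc L/ε₀.
E = 2k|λ_enc|/r = 2(8.99×10^9)(2.93×10^-9)/(0.211) = 250 N/C.

|E| ≈ 250 N/C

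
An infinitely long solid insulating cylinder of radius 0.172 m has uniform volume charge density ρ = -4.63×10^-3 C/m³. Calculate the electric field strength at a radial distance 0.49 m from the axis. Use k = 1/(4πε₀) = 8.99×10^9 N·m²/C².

E = 1.58×10^7 N/C

By cylindrical symmetry E is radial; use a coaxial Gaussian cylinder of radius 0.49 m and length L (r > 0.172 m, full cross-section enclosed).
λ_enc = ρ·πR² = (-4.63×10^-3)π(0.172)² = -4.303e-4 C/m.
Applying ∮E·dA = Q_enc/ε₀ with the end caps contributing no flux:
E = 2k|λ_enc|/r = 2(8.99×10^9)(4.303×10^-4)/(0.49) = 1.58×10^7 N/C.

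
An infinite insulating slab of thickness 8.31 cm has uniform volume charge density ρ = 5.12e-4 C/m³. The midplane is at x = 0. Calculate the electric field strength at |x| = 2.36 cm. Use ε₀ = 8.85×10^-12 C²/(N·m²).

By symmetry E is perpendicular to the slab. A Gaussian pillbox from −2.36 cm to +2.36 cm (face area A) lies entirely within the slab.
Q_enc = ρ·(2x)·A and flux = 2EA, so 2EA = 2ρxA/ε₀ ⇒ E = |ρ|x/ε₀.
E = (5.12×10^-4)(0.0236)/(8.85×10^-12) = 1.37×10^6 N/C.

|E| = 1.37×10^6 V/m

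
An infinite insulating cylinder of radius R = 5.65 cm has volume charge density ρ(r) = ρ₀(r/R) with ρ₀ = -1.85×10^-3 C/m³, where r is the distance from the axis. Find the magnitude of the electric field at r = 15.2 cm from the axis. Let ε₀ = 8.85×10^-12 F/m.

By cylindrical symmetry E is radial; use a coaxial Gaussian cylinder of radius 15.2 cm and length L (r > R, full charge per length enclosed).
λ_enc = 2π ∫₀^R ρ₀(r'/R)^1 r' dr' = 2πρ₀R²/3 = -1.237×10^-5 C/m.
Since E is radial and uniform over the curved surface, Φ = E·2πrL = Q_enc/ε₀ = λ_enc L/ε₀.
E = |λ_enc|/(2πε₀r) = (1.237×10^-5)/(2π·8.85×10^-12·0.152) = 1.46×10^6 N/C.

|E| = 1.46×10^6 V/m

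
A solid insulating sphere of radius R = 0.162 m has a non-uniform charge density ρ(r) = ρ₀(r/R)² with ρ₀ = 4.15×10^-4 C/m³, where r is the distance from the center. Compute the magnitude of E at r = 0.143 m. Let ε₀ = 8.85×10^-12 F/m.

Symmetry ⇒ E = E(r) r̂. Gaussian sphere of radius r = 0.143 m (r < R).
Q_enc = ∫₀^r ρ(r')·4πr'² dr' = (4πρ₀/R²) ∫₀^r r'^4 dr' = 4πρ₀ r^5/(5·R²) = 2.377×10^-6 C.
By Gauss's law, ∮E·dA = E·4πr² = Q_enc/ε₀.
E = |Q_enc|/(4πε₀r²) = (2.377×10^-6)/(4π·8.85×10^-12·(0.143)²) = 1.04×10^6 N/C.

|E| = 1.04×10^6 N/C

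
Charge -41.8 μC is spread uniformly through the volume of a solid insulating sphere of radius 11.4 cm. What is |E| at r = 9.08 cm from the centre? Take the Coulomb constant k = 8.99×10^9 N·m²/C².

|E| = 2.30×10^7 N/C

Use a concentric Gaussian sphere at r = 9.08 cm (r < R).
For a uniform sphere the enclosed fraction is (r/R)³, so Q_enc = (-41.8 μC)(0.0908/0.114)³ = -2.112×10^-5 C.
Since E is radial and uniform over the Gaussian sphere, Φ = E·4πr² = Q_enc/ε₀.
E = k|Q_enc|/r² = (8.99×10^9)(2.112e-5)/(0.0908)² = 2.30×10^7 N/C.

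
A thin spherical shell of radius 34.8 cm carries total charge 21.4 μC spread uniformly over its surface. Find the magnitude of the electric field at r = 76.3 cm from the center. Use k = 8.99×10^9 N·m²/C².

E = 3.30×10^5 N/C

Take a concentric spherical Gaussian surface of radius r = 76.3 cm (r > 34.8 cm).
The entire shell is enclosed: Q_enc = 2.14×10^-5 C.
Applying ∮E·dA = Q_enc/ε₀ with Φ = E(4πr²):
E = k|Q_enc|/r² = (8.99×10^9)(2.14×10^-5)/(0.763)² = 3.30×10^5 N/C.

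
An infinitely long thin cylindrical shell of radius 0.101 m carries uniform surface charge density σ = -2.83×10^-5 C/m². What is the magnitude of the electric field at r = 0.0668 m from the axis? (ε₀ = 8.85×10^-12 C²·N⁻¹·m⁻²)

By cylindrical symmetry E is radial; use a coaxial Gaussian cylinder of radius 0.0668 m and length L (r < 0.101 m, inside the shell).
All the surface charge lies outside this cylinder: Q_enc = 0, hence E = 0.

E = 0 (no enclosed charge)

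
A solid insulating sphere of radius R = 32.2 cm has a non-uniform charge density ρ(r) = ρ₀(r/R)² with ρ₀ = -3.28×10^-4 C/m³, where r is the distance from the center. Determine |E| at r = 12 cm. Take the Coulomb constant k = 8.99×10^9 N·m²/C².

Symmetry ⇒ E = E(r) r̂. Gaussian sphere of radius r = 12 cm (r < R).
Q_enc = ∫₀^r ρ(r')·4πr'² dr' = (4πρ₀/R²) ∫₀^r r'^4 dr' = 4πρ₀ r^5/(5·R²) = -1.978×10^-7 C.
By Gauss's law, ∮E·dA = E·4πr² = Q_enc/ε₀.
E = k|Q_enc|/r² = (8.99×10^9)(1.978×10^-7)/(0.12)² = 1.24e5 N/C.

|E| = 1.24×10^5 N/C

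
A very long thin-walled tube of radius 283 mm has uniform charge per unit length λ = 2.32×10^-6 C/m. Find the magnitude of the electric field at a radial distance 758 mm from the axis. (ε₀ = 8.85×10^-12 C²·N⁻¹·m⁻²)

Choose a coaxial cylinder of radius r = 758 mm (arbitrary length L) as the Gaussian surface (r > 283 mm).
The full line charge is enclosed: λ_enc = 2.32×10^-6 C/m.
By Gauss's law (flux through the curved wall only), E·2πrL = λ_enc L/ε₀.
E = |λ_enc|/(2πε₀r) = (2.32e-6)/(2π·8.85×10^-12·0.758) = 5.50e4 N/C.

|E| ≈ 5.50×10^4 N/C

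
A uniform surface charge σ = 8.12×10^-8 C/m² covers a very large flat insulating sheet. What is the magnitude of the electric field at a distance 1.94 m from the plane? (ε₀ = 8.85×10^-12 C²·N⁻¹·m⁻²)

|E| = 4.59×10^3 N/C

Choose a cylindrical pillbox piercing the sheet, end faces (area A) parallel to it.
Only the two end caps contribute flux: Φ = 2EA. With Q_enc = σA, Gauss's law gives E = |σ|/(2ε₀).
E = |σ|/(2ε₀) = (8.12×10^-8)/(2·8.85×10^-12) = 4.59e3 N/C.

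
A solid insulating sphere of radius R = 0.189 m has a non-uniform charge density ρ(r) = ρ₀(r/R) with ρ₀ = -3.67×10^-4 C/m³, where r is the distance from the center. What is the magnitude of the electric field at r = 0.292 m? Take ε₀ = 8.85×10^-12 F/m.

Take a concentric spherical Gaussian surface of radius r = 0.292 m (r > R, all charge enclosed).
Q_enc = 4π ∫₀^R ρ₀(r'/R)^1 r'² dr' = 4πρ₀R³/4 = -7.784×10^-6 C.
Since E is radial and uniform over the Gaussian sphere, Φ = E·4πr² = Q_enc/ε₀.
E = |Q_enc|/(4πε₀r²) = (7.784×10^-6)/(4π·8.85×10^-12·(0.292)²) = 8.21e5 N/C.

|E| ≈ 8.21e5 N/C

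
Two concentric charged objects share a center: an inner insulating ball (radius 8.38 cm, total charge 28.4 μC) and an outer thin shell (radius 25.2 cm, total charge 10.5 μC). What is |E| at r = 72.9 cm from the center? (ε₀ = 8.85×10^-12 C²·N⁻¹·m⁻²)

By spherical symmetry E is radial; choose a Gaussian sphere of radius r = 72.9 cm (r > 25.2 cm, enclosing both).
Q_enc = (28.4 μC) + (10.5 μC) = 3.89×10^-5 C.
Applying ∮E·dA = Q_enc/ε₀ with Φ = E(4πr²):
E = |Q_enc|/(4πε₀r²) = (3.89e-5)/(4π·8.85×10^-12·(0.729)²) = 6.58e5 N/C.

E = 6.58e5 N/C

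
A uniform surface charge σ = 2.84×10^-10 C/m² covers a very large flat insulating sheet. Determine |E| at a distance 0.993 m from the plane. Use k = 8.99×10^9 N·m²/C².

By planar symmetry E is perpendicular to the sheet and uniform; use a Gaussian pillbox with flat faces of area A on each side of the sheet.
Only the two end caps contribute flux: Φ = 2EA. With Q_enc = σA, Gauss's law gives E = |σ|/(2ε₀).
E = 2πk|σ| = 2π(8.99×10^9)(2.84e-10) = 16 N/C.

E ≈ 16 N/C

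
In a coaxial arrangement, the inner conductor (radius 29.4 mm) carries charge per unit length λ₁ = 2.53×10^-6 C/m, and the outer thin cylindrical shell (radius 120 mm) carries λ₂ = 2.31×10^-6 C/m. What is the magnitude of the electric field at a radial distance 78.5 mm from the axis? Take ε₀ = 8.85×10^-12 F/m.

By cylindrical symmetry E is radial; use a coaxial Gaussian cylinder of radius 78.5 mm and length L (between the conductors, 29.4 mm < r < 120 mm).
Only the inner wire is enclosed; the outer shell contributes nothing inside itself. λ_enc = λ₁ = 2.53e-6 C/m.
Applying ∮E·dA = Q_enc/ε₀ with the end caps contributing no flux:
E = |λ_enc|/(2πε₀r) = (2.53×10^-6)/(2π·8.85×10^-12·0.0785) = 5.80×10^5 N/C.

E ≈ 5.80×10^5 N/C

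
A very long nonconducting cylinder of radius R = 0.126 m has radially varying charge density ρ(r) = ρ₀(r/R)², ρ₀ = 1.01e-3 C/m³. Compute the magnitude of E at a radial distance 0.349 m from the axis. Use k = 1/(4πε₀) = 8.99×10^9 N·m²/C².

Take a coaxial cylindrical Gaussian surface of radius r = 0.349 m and length L (r > R, full charge per length enclosed).
λ_enc = 2π ∫₀^R ρ₀(r'/R)^2 r' dr' = 2πρ₀R²/4 = 2.519×10^-5 C/m.
Since E is radial and uniform over the curved surface, Φ = E·2πrL = Q_enc/ε₀ = λ_enc L/ε₀.
E = 2k|λ_enc|/r = 2(8.99×10^9)(2.519×10^-5)/(0.349) = 1.30×10^6 N/C.

E = 1.30×10^6 N/C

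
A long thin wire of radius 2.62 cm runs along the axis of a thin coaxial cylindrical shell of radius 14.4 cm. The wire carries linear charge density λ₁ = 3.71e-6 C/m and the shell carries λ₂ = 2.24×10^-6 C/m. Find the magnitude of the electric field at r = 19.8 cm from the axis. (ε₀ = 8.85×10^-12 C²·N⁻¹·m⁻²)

Take a coaxial cylindrical Gaussian surface of radius r = 19.8 cm and length L (r > 14.4 cm, enclosing both).
λ_enc = λ₁ + λ₂ = (3.71e-6) + (2.24e-6) = 5.95×10^-6 C/m.
By Gauss's law (flux through the curved wall only), E·2πrL = λ_enc L/ε₀.
E = |λ_enc|/(2πε₀r) = (5.95×10^-6)/(2π·8.85×10^-12·0.198) = 5.40e5 N/C.

|E| = 5.40e5 N/C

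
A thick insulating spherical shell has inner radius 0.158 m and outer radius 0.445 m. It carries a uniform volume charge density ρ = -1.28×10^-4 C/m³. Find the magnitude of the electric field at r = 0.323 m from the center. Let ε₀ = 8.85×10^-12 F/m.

By spherical symmetry E is radial; choose a Gaussian sphere of radius r = 0.323 m (within the shell material, 0.158 m < r < 0.445 m).
Only the shell between 0.158 m and r is enclosed: Q_enc = ρ·(4π/3)(r³ − a³) = (-1.28×10^-4)·(4π/3)·((0.323)³ − (0.158)³) = -1.595×10^-5 C.
Since E is radial and uniform over the Gaussian sphere, Φ = E·4πr² = Q_enc/ε₀.
E = |Q_enc|/(4πε₀r²) = (1.595×10^-5)/(4π·8.85×10^-12·(0.323)²) = 1.37×10^6 N/C.

|E| = 1.37×10^6 V/m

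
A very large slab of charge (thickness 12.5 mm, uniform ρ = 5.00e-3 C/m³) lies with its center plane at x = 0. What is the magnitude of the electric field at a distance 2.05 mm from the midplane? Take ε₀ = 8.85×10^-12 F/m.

|E| ≈ 1.16×10^6 N/C

By symmetry E is perpendicular to the slab. A Gaussian pillbox from −2.05 mm to +2.05 mm (face area A) lies entirely within the slab.
Q_enc = ρ·(2x)·A and flux = 2EA, so 2EA = 2ρxA/ε₀ ⇒ E = |ρ|x/ε₀.
E = (5.00×10^-3)(0.00205)/(8.85×10^-12) = 1.16×10^6 N/C.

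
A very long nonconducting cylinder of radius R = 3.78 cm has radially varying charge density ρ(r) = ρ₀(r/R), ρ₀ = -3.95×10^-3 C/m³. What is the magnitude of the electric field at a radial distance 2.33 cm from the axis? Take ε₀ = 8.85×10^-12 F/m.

Take a coaxial cylindrical Gaussian surface of radius r = 2.33 cm and length L (r < R).
Integrating ρ over the cross-section to radius r: λ_enc = (2πρ₀/R) ∫₀^r r'^2 dr' = 2πρ₀ r^3/(3·R) = -2.768×10^-6 C/m.
Gauss's law: E·2πrL = λ_enc L/ε₀.
E = |λ_enc|/(2πε₀r) = (2.768×10^-6)/(2π·8.85×10^-12·0.0233) = 2.14×10^6 N/C.

E = 2.14×10^6 N/C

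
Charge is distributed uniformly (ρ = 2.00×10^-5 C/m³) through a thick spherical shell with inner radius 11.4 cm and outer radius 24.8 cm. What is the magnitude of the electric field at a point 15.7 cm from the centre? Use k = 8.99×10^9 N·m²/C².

7.30e4 N/C

Symmetry ⇒ E = E(r) r̂. Gaussian sphere of radius r = 15.7 cm (within the shell material, 11.4 cm < r < 24.8 cm).
Only the shell between 11.4 cm and r is enclosed: Q_enc = ρ·(4π/3)(r³ − a³) = (2.00e-5)·(4π/3)·((0.157)³ − (0.114)³) = 2.001×10^-7 C.
Gauss's law: E·4πr² = Q_enc/ε₀.
E = k|Q_enc|/r² = (8.99×10^9)(2.001×10^-7)/(0.157)² = 7.30×10^4 N/C.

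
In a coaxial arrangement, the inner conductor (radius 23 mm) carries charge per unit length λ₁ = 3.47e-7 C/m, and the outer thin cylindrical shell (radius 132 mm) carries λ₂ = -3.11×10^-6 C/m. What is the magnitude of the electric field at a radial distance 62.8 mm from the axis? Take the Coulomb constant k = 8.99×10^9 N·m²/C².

E = 9.93×10^4 N/C

Coaxial Gaussian cylinder, radius r = 62.8 mm, length L (between the conductors, 23 mm < r < 132 mm).
The shell at 132 mm lies outside the Gaussian surface, so λ_enc = λ₁ = 3.47×10^-7 C/m.
By Gauss's law (flux through the curved wall only), E·2πrL = λ_enc L/ε₀.
E = 2k|λ_enc|/r = 2(8.99×10^9)(3.47×10^-7)/(0.0628) = 9.93×10^4 N/C.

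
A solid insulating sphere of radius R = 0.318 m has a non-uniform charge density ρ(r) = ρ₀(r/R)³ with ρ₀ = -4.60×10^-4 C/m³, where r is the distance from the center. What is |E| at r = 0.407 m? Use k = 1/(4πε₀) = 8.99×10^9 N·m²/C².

Symmetry ⇒ E = E(r) r̂. Gaussian sphere of radius r = 0.407 m (r > R, all charge enclosed).
Q_enc = 4π ∫₀^R ρ₀(r'/R)^3 r'² dr' = 4πρ₀R³/6 = -3.098×10^-5 C.
Since E is radial and uniform over the Gaussian sphere, Φ = E·4πr² = Q_enc/ε₀.
E = k|Q_enc|/r² = (8.99×10^9)(3.098×10^-5)/(0.407)² = 1.68×10^6 N/C.

|E| = 1.68×10^6 N/C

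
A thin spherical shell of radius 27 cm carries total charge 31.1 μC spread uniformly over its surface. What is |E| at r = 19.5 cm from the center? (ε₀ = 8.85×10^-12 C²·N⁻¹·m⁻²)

Use a concentric Gaussian sphere at r = 19.5 cm (inside the shell, r < 27 cm).
All the charge is outside the Gaussian surface: Q_enc = 0, hence E = 0 everywhere inside the shell.

E = 0 (no enclosed charge)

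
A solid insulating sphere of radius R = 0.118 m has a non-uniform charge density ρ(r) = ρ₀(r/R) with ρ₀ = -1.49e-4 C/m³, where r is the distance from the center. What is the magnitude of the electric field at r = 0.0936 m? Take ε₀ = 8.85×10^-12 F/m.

|E| = 3.13×10^5 V/m

Use a concentric Gaussian sphere at r = 0.0936 m (r < R).
Q_enc = ∫₀^r ρ(r')·4πr'² dr' = (4πρ₀/R) ∫₀^r r'^3 dr' = 4πρ₀ r^4/(4·R) = -3.045e-7 C.
Applying ∮E·dA = Q_enc/ε₀ with Φ = E(4πr²):
E = |Q_enc|/(4πε₀r²) = (3.045×10^-7)/(4π·8.85×10^-12·(0.0936)²) = 3.13×10^5 N/C.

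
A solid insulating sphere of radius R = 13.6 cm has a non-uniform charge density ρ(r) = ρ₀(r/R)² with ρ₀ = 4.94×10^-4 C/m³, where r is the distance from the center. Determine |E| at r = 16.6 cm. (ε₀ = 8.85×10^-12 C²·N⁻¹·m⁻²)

Use a concentric Gaussian sphere at r = 16.6 cm (r > R, all charge enclosed).
Q_enc = 4π ∫₀^R ρ₀(r'/R)^2 r'² dr' = 4πρ₀R³/5 = 3.123×10^-6 C.
By Gauss's law, ∮E·dA = E·4πr² = Q_enc/ε₀.
E = |Q_enc|/(4πε₀r²) = (3.123×10^-6)/(4π·8.85×10^-12·(0.166)²) = 1.02×10^6 N/C.

|E| ≈ 1.02×10^6 N/C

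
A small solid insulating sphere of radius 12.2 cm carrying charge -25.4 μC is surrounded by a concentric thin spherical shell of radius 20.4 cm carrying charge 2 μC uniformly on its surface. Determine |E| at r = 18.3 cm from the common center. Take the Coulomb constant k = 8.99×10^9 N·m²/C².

Take a concentric spherical Gaussian surface of radius r = 18.3 cm (between the bodies, 12.2 cm < r < 20.4 cm).
The shell at 20.4 cm lies outside the Gaussian surface, so Q_enc = -25.4 μC = -2.54×10^-5 C.
Gauss's law: E·4πr² = Q_enc/ε₀.
E = k|Q_enc|/r² = (8.99×10^9)(2.54×10^-5)/(0.183)² = 6.82×10^6 N/C.

E = 6.82×10^6 N/C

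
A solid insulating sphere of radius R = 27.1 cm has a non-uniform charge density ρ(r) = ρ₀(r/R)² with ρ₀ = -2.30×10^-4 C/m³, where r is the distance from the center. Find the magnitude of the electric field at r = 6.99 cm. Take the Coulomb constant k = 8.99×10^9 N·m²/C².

|E| = 2.42e4 N/C

Use a concentric Gaussian sphere at r = 6.99 cm (r < R).
Q_enc = ∫₀^r ρ(r')·4πr'² dr' = (4πρ₀/R²) ∫₀^r r'^4 dr' = 4πρ₀ r^5/(5·R²) = -1.313×10^-8 C.
Applying ∮E·dA = Q_enc/ε₀ with Φ = E(4πr²):
E = k|Q_enc|/r² = (8.99×10^9)(1.313e-8)/(0.0699)² = 2.42×10^4 N/C.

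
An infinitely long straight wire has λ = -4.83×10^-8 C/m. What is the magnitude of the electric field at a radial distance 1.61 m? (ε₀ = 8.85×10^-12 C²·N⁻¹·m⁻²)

E ≈ 540 N/C

Choose a coaxial cylinder of radius r = 1.61 m (arbitrary length L) as the Gaussian surface.
Q_enc = λL, so λ_enc = -4.83×10^-8 C/m.
Applying ∮E·dA = Q_enc/ε₀ with the end caps contributing no flux:
E = |λ_enc|/(2πε₀r) = (4.83×10^-8)/(2π·8.85×10^-12·1.61) = 540 N/C.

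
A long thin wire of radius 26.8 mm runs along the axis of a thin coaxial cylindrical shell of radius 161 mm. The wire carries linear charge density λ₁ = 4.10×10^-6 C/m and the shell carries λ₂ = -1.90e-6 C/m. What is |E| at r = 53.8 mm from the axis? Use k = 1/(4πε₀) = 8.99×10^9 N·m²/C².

E = 1.37×10^6 V/m

Take a coaxial cylindrical Gaussian surface of radius r = 53.8 mm and length L (between the conductors, 26.8 mm < r < 161 mm).
Only the inner wire is enclosed; the outer shell contributes nothing inside itself. λ_enc = λ₁ = 4.10×10^-6 C/m.
By Gauss's law (flux through the curved wall only), E·2πrL = λ_enc L/ε₀.
E = 2k|λ_enc|/r = 2(8.99×10^9)(4.10e-6)/(0.0538) = 1.37×10^6 N/C.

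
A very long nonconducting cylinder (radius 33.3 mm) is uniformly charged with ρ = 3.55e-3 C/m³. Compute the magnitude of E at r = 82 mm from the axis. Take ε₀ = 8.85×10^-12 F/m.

|E| ≈ 2.71e6 N/C

Coaxial Gaussian cylinder, radius r = 82 mm, length L (r > 33.3 mm, full cross-section enclosed).
λ_enc = ρ·πR² = (3.55e-3)π(0.0333)² = 1.237×10^-5 C/m.
Gauss's law: E·2πrL = λ_enc L/ε₀.
E = |λ_enc|/(2πε₀r) = (1.237×10^-5)/(2π·8.85×10^-12·0.082) = 2.71e6 N/C.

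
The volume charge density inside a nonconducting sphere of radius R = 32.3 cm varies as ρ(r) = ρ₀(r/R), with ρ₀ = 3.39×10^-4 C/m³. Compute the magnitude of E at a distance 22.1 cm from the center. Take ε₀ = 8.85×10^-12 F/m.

|E| = 1.45×10^6 N/C

Use a concentric Gaussian sphere at r = 22.1 cm (r < R).
Integrate the density: Q_enc = 4π ∫₀^r ρ₀(r'/R)^1 r'² dr' = 4πρ₀ r^4/(4·R) = 7.865×10^-6 C.
Applying ∮E·dA = Q_enc/ε₀ with Φ = E(4πr²):
E = |Q_enc|/(4πε₀r²) = (7.865e-6)/(4π·8.85×10^-12·(0.221)²) = 1.45×10^6 N/C.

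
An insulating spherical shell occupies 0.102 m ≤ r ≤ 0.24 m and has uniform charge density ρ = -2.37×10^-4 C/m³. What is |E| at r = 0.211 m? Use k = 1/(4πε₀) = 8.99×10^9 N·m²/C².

1.67×10^6 V/m

Symmetry ⇒ E = E(r) r̂. Gaussian sphere of radius r = 0.211 m (within the shell material, 0.102 m < r < 0.24 m).
Only the shell between 0.102 m and r is enclosed: Q_enc = ρ·(4π/3)(r³ − a³) = (-2.37e-4)·(4π/3)·((0.211)³ − (0.102)³) = -8.272e-6 C.
Applying ∮E·dA = Q_enc/ε₀ with Φ = E(4πr²):
E = k|Q_enc|/r² = (8.99×10^9)(8.272×10^-6)/(0.211)² = 1.67e6 N/C.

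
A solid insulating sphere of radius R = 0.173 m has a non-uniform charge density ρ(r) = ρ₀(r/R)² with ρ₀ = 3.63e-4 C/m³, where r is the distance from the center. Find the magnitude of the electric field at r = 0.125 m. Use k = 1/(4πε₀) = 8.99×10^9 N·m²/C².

Symmetry ⇒ E = E(r) r̂. Gaussian sphere of radius r = 0.125 m (r < R).
Integrate the density: Q_enc = 4π ∫₀^r ρ₀(r'/R)^2 r'² dr' = 4πρ₀ r^5/(5·R²) = 9.303×10^-7 C.
Gauss's law: E·4πr² = Q_enc/ε₀.
E = k|Q_enc|/r² = (8.99×10^9)(9.303e-7)/(0.125)² = 5.35×10^5 N/C.

|E| ≈ 5.35e5 V/m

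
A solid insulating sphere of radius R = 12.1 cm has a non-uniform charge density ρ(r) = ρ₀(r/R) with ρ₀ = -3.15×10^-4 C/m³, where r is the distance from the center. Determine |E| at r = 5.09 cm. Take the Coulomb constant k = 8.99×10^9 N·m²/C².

E = 1.90×10^5 N/C

Take a concentric spherical Gaussian surface of radius r = 5.09 cm (r < R).
Integrate the density: Q_enc = 4π ∫₀^r ρ₀(r'/R)^1 r'² dr' = 4πρ₀ r^4/(4·R) = -5.49e-8 C.
Gauss's law: E·4πr² = Q_enc/ε₀.
E = k|Q_enc|/r² = (8.99×10^9)(5.49×10^-8)/(0.0509)² = 1.90×10^5 N/C.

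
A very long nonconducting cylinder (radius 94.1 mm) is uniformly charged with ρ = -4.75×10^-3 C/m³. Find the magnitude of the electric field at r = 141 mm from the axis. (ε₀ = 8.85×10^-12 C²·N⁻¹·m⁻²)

Take a coaxial cylindrical Gaussian surface of radius r = 141 mm and length L (r > 94.1 mm, full cross-section enclosed).
λ_enc = ρ·πR² = (-4.75e-3)π(0.0941)² = -1.321×10^-4 C/m.
Since E is radial and uniform over the curved surface, Φ = E·2πrL = Q_enc/ε₀ = λ_enc L/ε₀.
E = |λ_enc|/(2πε₀r) = (1.321×10^-4)/(2π·8.85×10^-12·0.141) = 1.69×10^7 N/C.

E ≈ 1.69×10^7 N/C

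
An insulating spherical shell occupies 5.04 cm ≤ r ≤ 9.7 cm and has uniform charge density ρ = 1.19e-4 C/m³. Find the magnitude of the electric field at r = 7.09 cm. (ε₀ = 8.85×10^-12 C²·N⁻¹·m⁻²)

By spherical symmetry E is radial; choose a Gaussian sphere of radius r = 7.09 cm (within the shell material, 5.04 cm < r < 9.7 cm).
Enclosed charge is the volume from a to r: Q_enc = (4π/3)ρ(r³ − a³) = 1.138e-7 C.
Gauss's law: E·4πr² = Q_enc/ε₀.
E = |Q_enc|/(4πε₀r²) = (1.138×10^-7)/(4π·8.85×10^-12·(0.0709)²) = 2.04×10^5 N/C.

|E| = 2.04×10^5 V/m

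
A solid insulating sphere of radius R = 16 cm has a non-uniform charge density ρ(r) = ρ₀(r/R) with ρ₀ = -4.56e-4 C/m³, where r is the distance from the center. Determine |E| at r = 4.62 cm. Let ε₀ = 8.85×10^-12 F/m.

By spherical symmetry E is radial; choose a Gaussian sphere of radius r = 4.62 cm (r < R).
Q_enc = ∫₀^r ρ(r')·4πr'² dr' = (4πρ₀/R) ∫₀^r r'^3 dr' = 4πρ₀ r^4/(4·R) = -4.079e-8 C.
Gauss's law: E·4πr² = Q_enc/ε₀.
E = |Q_enc|/(4πε₀r²) = (4.079×10^-8)/(4π·8.85×10^-12·(0.0462)²) = 1.72×10^5 N/C.

E ≈ 1.72×10^5 N/C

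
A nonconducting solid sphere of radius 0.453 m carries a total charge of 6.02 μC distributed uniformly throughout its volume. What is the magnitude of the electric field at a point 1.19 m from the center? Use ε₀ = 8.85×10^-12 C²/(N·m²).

E = 3.82×10^4 N/C

By spherical symmetry E is radial; choose a Gaussian sphere of radius r = 1.19 m (r > R, so the entire charge is enclosed).
Q_enc = 6.02 μC = 6.02×10^-6 C.
Gauss's law: E·4πr² = Q_enc/ε₀.
E = |Q_enc|/(4πε₀r²) = (6.02×10^-6)/(4π·8.85×10^-12·(1.19)²) = 3.82×10^4 N/C.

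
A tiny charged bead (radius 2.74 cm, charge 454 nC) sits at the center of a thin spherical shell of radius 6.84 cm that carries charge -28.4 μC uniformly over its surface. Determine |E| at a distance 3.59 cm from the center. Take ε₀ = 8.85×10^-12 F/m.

|E| = 3.17e6 N/C

Take a concentric spherical Gaussian surface of radius r = 3.59 cm (between the bodies, 2.74 cm < r < 6.84 cm).
The shell at 6.84 cm lies outside the Gaussian surface, so Q_enc = 454 nC = 4.54×10^-7 C.
Since E is radial and uniform over the Gaussian sphere, Φ = E·4πr² = Q_enc/ε₀.
E = |Q_enc|/(4πε₀r²) = (4.54×10^-7)/(4π·8.85×10^-12·(0.0359)²) = 3.17e6 N/C.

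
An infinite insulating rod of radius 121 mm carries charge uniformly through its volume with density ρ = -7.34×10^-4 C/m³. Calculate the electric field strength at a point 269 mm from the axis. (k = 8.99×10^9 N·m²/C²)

By cylindrical symmetry E is radial; use a coaxial Gaussian cylinder of radius 269 mm and length L (r > 121 mm, full cross-section enclosed).
λ_enc = ρ·πR² = (-7.34×10^-4)π(0.121)² = -3.376e-5 C/m.
By Gauss's law (flux through the curved wall only), E·2πrL = λ_enc L/ε₀.
E = 2k|λ_enc|/r = 2(8.99×10^9)(3.376×10^-5)/(0.269) = 2.26×10^6 N/C.

2.26×10^6 N/C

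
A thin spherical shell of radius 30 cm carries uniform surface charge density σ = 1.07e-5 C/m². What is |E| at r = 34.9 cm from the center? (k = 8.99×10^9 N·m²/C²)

Use a concentric Gaussian sphere at r = 34.9 cm (r > 30 cm).
The entire shell is enclosed: Q_enc = σ·4πR² = (1.07×10^-5)·4π·(0.3)² = 1.21e-5 C.
Applying ∮E·dA = Q_enc/ε₀ with Φ = E(4πr²):
E = k|Q_enc|/r² = (8.99×10^9)(1.21×10^-5)/(0.349)² = 8.93×10^5 N/C.

|E| ≈ 8.93e5 N/C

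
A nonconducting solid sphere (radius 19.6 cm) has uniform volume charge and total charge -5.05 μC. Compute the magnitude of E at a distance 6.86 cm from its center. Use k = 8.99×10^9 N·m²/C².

Symmetry ⇒ E = E(r) r̂. Gaussian sphere of radius r = 6.86 cm (r < R).
For a uniform sphere the enclosed fraction is (r/R)³, so Q_enc = (-5.05 μC)(0.0686/0.196)³ = -2.165e-7 C.
Applying ∮E·dA = Q_enc/ε₀ with Φ = E(4πr²):
E = k|Q_enc|/r² = (8.99×10^9)(2.165e-7)/(0.0686)² = 4.14×10^5 N/C.

E = 4.14×10^5 N/C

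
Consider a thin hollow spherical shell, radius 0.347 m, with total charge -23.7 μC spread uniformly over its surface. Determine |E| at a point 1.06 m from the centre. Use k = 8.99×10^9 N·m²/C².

Use a concentric Gaussian sphere at r = 1.06 m (r > 0.347 m).
The entire shell is enclosed: Q_enc = -2.37×10^-5 C.
By Gauss's law, ∮E·dA = E·4πr² = Q_enc/ε₀.
E = k|Q_enc|/r² = (8.99×10^9)(2.37e-5)/(1.06)² = 1.90×10^5 N/C.

|E| ≈ 1.90×10^5 V/m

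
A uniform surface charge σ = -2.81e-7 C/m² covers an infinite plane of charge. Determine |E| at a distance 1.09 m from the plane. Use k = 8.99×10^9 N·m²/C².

By planar symmetry E is perpendicular to the sheet and uniform; use a Gaussian pillbox with flat faces of area A on each side of the sheet.
Flux Φ = 2EA and Q_enc = σA, so 2EA = σA/ε₀ ⇒ E = |σ|/(2ε₀), independent of distance.
E = 2πk|σ| = 2π(8.99×10^9)(2.81e-7) = 1.59e4 N/C.

|E| = 1.59×10^4 V/m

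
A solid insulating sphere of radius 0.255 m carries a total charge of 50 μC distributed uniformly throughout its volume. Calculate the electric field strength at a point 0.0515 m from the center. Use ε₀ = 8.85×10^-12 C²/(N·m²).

By spherical symmetry E is radial; choose a Gaussian sphere of radius r = 0.0515 m (r < R).
For a uniform sphere the enclosed fraction is (r/R)³, so Q_enc = (50 μC)(0.0515/0.255)³ = 4.119e-7 C.
Gauss's law: E·4πr² = Q_enc/ε₀.
E = |Q_enc|/(4πε₀r²) = (4.119×10^-7)/(4π·8.85×10^-12·(0.0515)²) = 1.40×10^6 N/C.

|E| ≈ 1.40×10^6 N/C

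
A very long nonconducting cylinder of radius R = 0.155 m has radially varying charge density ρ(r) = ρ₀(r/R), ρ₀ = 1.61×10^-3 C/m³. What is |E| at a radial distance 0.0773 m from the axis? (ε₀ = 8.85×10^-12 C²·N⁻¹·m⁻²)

Choose a coaxial cylinder of radius r = 0.0773 m (arbitrary length L) as the Gaussian surface (r < R).
Integrating ρ over the cross-section to radius r: λ_enc = (2πρ₀/R) ∫₀^r r'^2 dr' = 2πρ₀ r^3/(3·R) = 1.005×10^-5 C/m.
Since E is radial and uniform over the curved surface, Φ = E·2πrL = Q_enc/ε₀ = λ_enc L/ε₀.
E = |λ_enc|/(2πε₀r) = (1.005×10^-5)/(2π·8.85×10^-12·0.0773) = 2.34e6 N/C.

E ≈ 2.34×10^6 N/C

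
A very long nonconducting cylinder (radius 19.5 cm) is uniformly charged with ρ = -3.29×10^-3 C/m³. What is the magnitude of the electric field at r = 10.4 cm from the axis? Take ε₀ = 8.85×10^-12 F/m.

E = 1.93×10^7 N/C

Take a coaxial cylindrical Gaussian surface of radius r = 10.4 cm and length L (r < R).
Enclosed charge per unit length: λ_enc = ρ·πr² = (-3.29e-3)π(0.104)² = -1.118×10^-4 C/m.
By Gauss's law (flux through the curved wall only), E·2πrL = λ_enc L/ε₀.
E = |λ_enc|/(2πε₀r) = (1.118×10^-4)/(2π·8.85×10^-12·0.104) = 1.93×10^7 N/C.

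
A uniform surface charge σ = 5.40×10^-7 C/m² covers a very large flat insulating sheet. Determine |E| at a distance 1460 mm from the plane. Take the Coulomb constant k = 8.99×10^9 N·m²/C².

E ≈ 3.05×10^4 V/m

By planar symmetry E is perpendicular to the sheet and uniform; use a Gaussian pillbox with flat faces of area A on each side of the sheet.
Only the two end caps contribute flux: Φ = 2EA. With Q_enc = σA, Gauss's law gives E = |σ|/(2ε₀).
E = 2πk|σ| = 2π(8.99×10^9)(5.40e-7) = 3.05×10^4 N/C.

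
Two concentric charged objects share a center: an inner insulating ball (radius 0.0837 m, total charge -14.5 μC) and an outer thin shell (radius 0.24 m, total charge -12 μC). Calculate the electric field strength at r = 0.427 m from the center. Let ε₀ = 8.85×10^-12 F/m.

1.31×10^6 N/C

Symmetry ⇒ E = E(r) r̂. Gaussian sphere of radius r = 0.427 m (r > 0.24 m, enclosing both).
Q_enc = (-14.5 μC) + (-12 μC) = -2.65×10^-5 C.
Applying ∮E·dA = Q_enc/ε₀ with Φ = E(4πr²):
E = |Q_enc|/(4πε₀r²) = (2.65e-5)/(4π·8.85×10^-12·(0.427)²) = 1.31×10^6 N/C.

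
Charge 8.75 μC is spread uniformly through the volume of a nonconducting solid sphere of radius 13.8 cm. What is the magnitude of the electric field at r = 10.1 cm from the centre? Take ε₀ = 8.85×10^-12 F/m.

3.02×10^6 N/C

Symmetry ⇒ E = E(r) r̂. Gaussian sphere of radius r = 10.1 cm (r < R).
Only the charge within r is enclosed: Q_enc = Q·(r/R)³ = (8.75 μC)·(10.1 cm/13.8 cm)³ = 3.43×10^-6 C.
Since E is radial and uniform over the Gaussian sphere, Φ = E·4πr² = Q_enc/ε₀.
E = |Q_enc|/(4πε₀r²) = (3.43×10^-6)/(4π·8.85×10^-12·(0.101)²) = 3.02×10^6 N/C.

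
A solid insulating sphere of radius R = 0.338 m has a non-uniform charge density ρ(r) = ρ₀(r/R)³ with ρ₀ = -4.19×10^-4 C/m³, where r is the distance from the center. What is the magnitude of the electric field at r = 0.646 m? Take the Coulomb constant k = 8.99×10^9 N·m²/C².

Take a concentric spherical Gaussian surface of radius r = 0.646 m (r > R, all charge enclosed).
Q_enc = 4π ∫₀^R ρ₀(r'/R)^3 r'² dr' = 4πρ₀R³/6 = -3.389×10^-5 C.
Applying ∮E·dA = Q_enc/ε₀ with Φ = E(4πr²):
E = k|Q_enc|/r² = (8.99×10^9)(3.389×10^-5)/(0.646)² = 7.30×10^5 N/C.

E ≈ 7.30e5 N/C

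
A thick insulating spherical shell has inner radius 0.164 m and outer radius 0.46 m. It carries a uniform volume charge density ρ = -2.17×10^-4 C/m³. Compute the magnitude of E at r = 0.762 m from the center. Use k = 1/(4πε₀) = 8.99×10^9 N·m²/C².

Symmetry ⇒ E = E(r) r̂. Gaussian sphere of radius r = 0.762 m (r > 0.46 m, enclosing the whole shell).
Q_enc = ρ·(4π/3)(b³ − a³) = (-2.17×10^-4)·(4π/3)·((0.46)³ − (0.164)³) = -8.447×10^-5 C.
Gauss's law: E·4πr² = Q_enc/ε₀.
E = k|Q_enc|/r² = (8.99×10^9)(8.447×10^-5)/(0.762)² = 1.31e6 N/C.

|E| = 1.31×10^6 N/C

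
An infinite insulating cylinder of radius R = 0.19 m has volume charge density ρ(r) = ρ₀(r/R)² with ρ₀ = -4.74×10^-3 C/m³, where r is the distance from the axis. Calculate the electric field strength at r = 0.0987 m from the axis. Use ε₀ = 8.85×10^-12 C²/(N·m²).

3.57e6 V/m

By cylindrical symmetry E is radial; use a coaxial Gaussian cylinder of radius 0.0987 m and length L (r < R).
λ_enc = ∫₀^r ρ(r')·2πr' dr' = (2πρ₀/R²)·r^4/4 = -1.957×10^-5 C/m.
Since E is radial and uniform over the curved surface, Φ = E·2πrL = Q_enc/ε₀ = λ_enc L/ε₀.
E = |λ_enc|/(2πε₀r) = (1.957×10^-5)/(2π·8.85×10^-12·0.0987) = 3.57×10^6 N/C.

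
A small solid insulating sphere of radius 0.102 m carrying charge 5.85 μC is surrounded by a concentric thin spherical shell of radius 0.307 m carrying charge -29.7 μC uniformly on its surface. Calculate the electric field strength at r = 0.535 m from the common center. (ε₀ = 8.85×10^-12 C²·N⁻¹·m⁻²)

|E| ≈ 7.49×10^5 V/m

Take a concentric spherical Gaussian surface of radius r = 0.535 m (r > 0.307 m, enclosing both).
Q_enc = (5.85 μC) + (-29.7 μC) = -2.385×10^-5 C.
Applying ∮E·dA = Q_enc/ε₀ with Φ = E(4πr²):
E = |Q_enc|/(4πε₀r²) = (2.385e-5)/(4π·8.85×10^-12·(0.535)²) = 7.49e5 N/C.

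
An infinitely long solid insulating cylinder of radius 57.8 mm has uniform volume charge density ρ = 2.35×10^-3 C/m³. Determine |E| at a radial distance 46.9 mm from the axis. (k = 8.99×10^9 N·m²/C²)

|E| = 6.23e6 N/C

By cylindrical symmetry E is radial; use a coaxial Gaussian cylinder of radius 46.9 mm and length L (r < R).
Charge inside radius r per length L is ρ·πr²·L, so λ_enc = ρπr² = 1.624×10^-5 C/m.
Applying ∮E·dA = Q_enc/ε₀ with the end caps contributing no flux:
E = 2k|λ_enc|/r = 2(8.99×10^9)(1.624e-5)/(0.0469) = 6.23×10^6 N/C.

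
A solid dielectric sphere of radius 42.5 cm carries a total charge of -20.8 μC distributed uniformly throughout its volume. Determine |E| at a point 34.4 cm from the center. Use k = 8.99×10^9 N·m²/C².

8.38e5 N/C

By spherical symmetry E is radial; choose a Gaussian sphere of radius r = 34.4 cm (r < R).
For a uniform sphere the enclosed fraction is (r/R)³, so Q_enc = (-20.8 μC)(0.344/0.425)³ = -1.103×10^-5 C.
Since E is radial and uniform over the Gaussian sphere, Φ = E·4πr² = Q_enc/ε₀.
E = k|Q_enc|/r² = (8.99×10^9)(1.103×10^-5)/(0.344)² = 8.38×10^5 N/C.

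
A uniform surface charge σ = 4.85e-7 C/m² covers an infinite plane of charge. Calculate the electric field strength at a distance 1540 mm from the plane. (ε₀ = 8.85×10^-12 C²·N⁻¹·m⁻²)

Choose a cylindrical pillbox piercing the sheet, end faces (area A) parallel to it.
Flux Φ = 2EA and Q_enc = σA, so 2EA = σA/ε₀ ⇒ E = |σ|/(2ε₀), independent of distance.
E = |σ|/(2ε₀) = (4.85×10^-7)/(2·8.85×10^-12) = 2.74×10^4 N/C.

|E| ≈ 2.74×10^4 V/m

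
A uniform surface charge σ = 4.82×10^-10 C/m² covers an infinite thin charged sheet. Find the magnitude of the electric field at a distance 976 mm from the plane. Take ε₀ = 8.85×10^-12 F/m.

|E| = 27.2 N/C

Choose a cylindrical pillbox piercing the sheet, end faces (area A) parallel to it.
Flux Φ = 2EA and Q_enc = σA, so 2EA = σA/ε₀ ⇒ E = |σ|/(2ε₀), independent of distance.
E = |σ|/(2ε₀) = (4.82e-10)/(2·8.85×10^-12) = 27.2 N/C.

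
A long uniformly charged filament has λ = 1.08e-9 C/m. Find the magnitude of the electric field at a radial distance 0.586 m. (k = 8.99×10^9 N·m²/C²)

E ≈ 33.1 V/m

Choose a coaxial cylinder of radius r = 0.586 m (arbitrary length L) as the Gaussian surface.
Q_enc = λL, so λ_enc = 1.08×10^-9 C/m.
Gauss's law: E·2πrL = λ_enc L/ε₀.
E = 2k|λ_enc|/r = 2(8.99×10^9)(1.08×10^-9)/(0.586) = 33.1 N/C.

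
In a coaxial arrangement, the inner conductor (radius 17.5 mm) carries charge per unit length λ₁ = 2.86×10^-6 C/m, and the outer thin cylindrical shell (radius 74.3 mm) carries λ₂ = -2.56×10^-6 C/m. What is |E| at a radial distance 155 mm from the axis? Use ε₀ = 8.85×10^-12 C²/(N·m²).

E = 3.48×10^4 V/m

Coaxial Gaussian cylinder, radius r = 155 mm, length L (r > 74.3 mm, enclosing both).
λ_enc = λ₁ + λ₂ = (2.86×10^-6) + (-2.56×10^-6) = 3.00×10^-7 C/m.
Since E is radial and uniform over the curved surface, Φ = E·2πrL = Q_enc/ε₀ = λ_enc L/ε₀.
E = |λ_enc|/(2πε₀r) = (3.00e-7)/(2π·8.85×10^-12·0.155) = 3.48×10^4 N/C.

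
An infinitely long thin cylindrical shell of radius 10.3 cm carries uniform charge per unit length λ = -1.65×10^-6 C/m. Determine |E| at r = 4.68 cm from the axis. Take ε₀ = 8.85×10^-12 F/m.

Take a coaxial cylindrical Gaussian surface of radius r = 4.68 cm and length L (r < 10.3 cm, inside the shell).
All the surface charge lies outside this cylinder: Q_enc = 0, hence E = 0.

E = 0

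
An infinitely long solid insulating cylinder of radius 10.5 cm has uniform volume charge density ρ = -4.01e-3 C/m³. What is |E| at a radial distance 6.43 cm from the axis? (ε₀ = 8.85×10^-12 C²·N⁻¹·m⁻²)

By cylindrical symmetry E is radial; use a coaxial Gaussian cylinder of radius 6.43 cm and length L (r < R).
Charge inside radius r per length L is ρ·πr²·L, so λ_enc = ρπr² = -5.209×10^-5 C/m.
Applying ∮E·dA = Q_enc/ε₀ with the end caps contributing no flux:
E = |λ_enc|/(2πε₀r) = (5.209e-5)/(2π·8.85×10^-12·0.0643) = 1.46×10^7 N/C.

1.46×10^7 V/m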